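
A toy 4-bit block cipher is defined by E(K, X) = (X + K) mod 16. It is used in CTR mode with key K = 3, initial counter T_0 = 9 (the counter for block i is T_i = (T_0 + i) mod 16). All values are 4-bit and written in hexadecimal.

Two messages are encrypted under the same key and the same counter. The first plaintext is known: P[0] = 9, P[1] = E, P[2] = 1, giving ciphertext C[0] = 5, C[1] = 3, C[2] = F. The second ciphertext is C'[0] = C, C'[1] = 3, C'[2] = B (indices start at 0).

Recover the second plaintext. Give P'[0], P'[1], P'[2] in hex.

P'[0] = 0, P'[1] = E, P'[2] = 5

In CTR with a reused counter, both messages share the same keystream S_i, so C_i ⊕ C'_i = P_i ⊕ P'_i and thus P'_i = P_i ⊕ C_i ⊕ C'_i.
P'[0]: 9 ⊕ 5 ⊕ C = 0.
P'[1]: E ⊕ 3 ⊕ 3 = E.
P'[2]: 1 ⊕ F ⊕ B = 5.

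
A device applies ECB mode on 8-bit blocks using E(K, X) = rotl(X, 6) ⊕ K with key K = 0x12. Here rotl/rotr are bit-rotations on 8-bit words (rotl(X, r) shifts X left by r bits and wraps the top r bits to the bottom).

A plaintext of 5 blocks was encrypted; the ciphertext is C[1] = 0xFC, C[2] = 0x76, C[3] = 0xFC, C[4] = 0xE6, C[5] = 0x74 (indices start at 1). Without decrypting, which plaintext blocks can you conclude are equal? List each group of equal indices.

ECB encrypts each block independently with the same key, so equal ciphertext blocks imply equal plaintext blocks.
C[1] = C[3] = 0xFC, so P[1] = P[3].

P[1] = P[3]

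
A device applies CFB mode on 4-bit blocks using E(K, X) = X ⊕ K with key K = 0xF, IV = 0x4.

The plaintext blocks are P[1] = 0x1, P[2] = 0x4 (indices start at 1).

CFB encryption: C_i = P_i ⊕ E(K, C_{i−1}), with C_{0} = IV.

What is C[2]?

C[2] = 0x1

C[1]: E(K, 0x4) = 0xB; 0x1 ⊕ 0xB = 0xA.
C[2]: E(K, 0xA) = 0x5; 0x4 ⊕ 0x5 = 0x1.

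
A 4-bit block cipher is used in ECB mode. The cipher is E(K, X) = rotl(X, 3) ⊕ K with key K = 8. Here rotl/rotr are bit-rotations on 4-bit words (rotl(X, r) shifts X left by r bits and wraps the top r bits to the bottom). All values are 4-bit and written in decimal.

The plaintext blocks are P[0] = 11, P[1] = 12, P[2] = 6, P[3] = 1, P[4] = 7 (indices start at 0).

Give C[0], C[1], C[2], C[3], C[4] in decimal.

ECB encryption: C_i = E(K, P_i).
C[0]: E(K, 11) = 5.
C[1]: E(K, 12) = 14.
C[2]: E(K, 6) = 11.
C[3]: E(K, 1) = 0.
C[4]: E(K, 7) = 3.

C[0] = 5, C[1] = 14, C[2] = 11, C[3] = 0, C[4] = 3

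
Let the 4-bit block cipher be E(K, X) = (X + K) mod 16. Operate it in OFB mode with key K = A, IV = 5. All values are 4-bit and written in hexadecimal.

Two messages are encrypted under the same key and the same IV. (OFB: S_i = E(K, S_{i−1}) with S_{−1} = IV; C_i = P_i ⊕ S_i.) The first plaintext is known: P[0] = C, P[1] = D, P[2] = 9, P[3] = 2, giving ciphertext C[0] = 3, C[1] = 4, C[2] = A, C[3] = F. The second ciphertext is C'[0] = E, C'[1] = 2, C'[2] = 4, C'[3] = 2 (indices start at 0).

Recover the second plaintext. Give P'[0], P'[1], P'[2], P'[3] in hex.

P'[0] = 1, P'[1] = B, P'[2] = 7, P'[3] = F

In OFB with a reused IV, both messages share the same keystream S_i, so C_i ⊕ C'_i = P_i ⊕ P'_i and thus P'_i = P_i ⊕ C_i ⊕ C'_i.
P'[0]: C ⊕ 3 ⊕ E = 1.
P'[1]: D ⊕ 4 ⊕ 2 = B.
P'[2]: 9 ⊕ A ⊕ 4 = 7.
P'[3]: 2 ⊕ F ⊕ 2 = F.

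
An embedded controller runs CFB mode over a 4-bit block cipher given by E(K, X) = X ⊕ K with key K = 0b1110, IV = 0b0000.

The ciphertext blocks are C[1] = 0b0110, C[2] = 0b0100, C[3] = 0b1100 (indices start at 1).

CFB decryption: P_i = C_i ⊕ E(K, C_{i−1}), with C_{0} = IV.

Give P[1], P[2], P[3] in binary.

P[1]: E(K, 0b0000) = 0b1110; 0b0110 ⊕ 0b1110 = 0b1000.
P[2]: E(K, 0b0110) = 0b1000; 0b0100 ⊕ 0b1000 = 0b1100.
P[3]: E(K, 0b0100) = 0b1010; 0b1100 ⊕ 0b1010 = 0b0110.

P[1] = 0b1000, P[2] = 0b1100, P[3] = 0b0110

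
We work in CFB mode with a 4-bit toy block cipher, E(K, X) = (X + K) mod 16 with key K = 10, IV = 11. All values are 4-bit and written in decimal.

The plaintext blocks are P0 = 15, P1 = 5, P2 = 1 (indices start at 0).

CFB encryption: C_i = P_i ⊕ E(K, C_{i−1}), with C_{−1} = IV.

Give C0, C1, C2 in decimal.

C0: E(K, 11) = 5; 15 ⊕ 5 = 10.
C1: E(K, 10) = 4; 5 ⊕ 4 = 1.
C2: E(K, 1) = 11; 1 ⊕ 11 = 10.

C0 = 10, C1 = 1, C2 = 10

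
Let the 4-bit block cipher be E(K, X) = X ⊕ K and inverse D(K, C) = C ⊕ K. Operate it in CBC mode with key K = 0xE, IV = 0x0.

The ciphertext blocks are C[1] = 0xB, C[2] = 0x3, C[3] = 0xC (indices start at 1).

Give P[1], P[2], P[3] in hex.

CBC decryption: P_i = D(K, C_i) ⊕ C_{i−1}, with C_{0} = IV.
P[1]: D(K, 0xB) = 0x5; 0x5 ⊕ 0x0 = 0x5.
P[2]: D(K, 0x3) = 0xD; 0xD ⊕ 0xB = 0x6.
P[3]: D(K, 0xC) = 0x2; 0x2 ⊕ 0x3 = 0x1.

P[1] = 0x5, P[2] = 0x6, P[3] = 0x1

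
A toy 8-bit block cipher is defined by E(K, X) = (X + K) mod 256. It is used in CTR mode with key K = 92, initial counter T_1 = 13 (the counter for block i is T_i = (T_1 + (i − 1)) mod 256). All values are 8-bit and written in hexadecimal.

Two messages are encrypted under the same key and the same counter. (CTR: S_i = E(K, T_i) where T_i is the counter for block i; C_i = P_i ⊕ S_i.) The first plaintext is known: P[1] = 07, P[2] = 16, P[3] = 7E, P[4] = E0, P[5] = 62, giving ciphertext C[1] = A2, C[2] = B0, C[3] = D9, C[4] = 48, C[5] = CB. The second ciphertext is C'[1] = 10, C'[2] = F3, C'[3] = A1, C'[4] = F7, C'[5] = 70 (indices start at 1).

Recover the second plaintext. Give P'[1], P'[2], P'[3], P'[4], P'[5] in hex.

In CTR with a reused counter, both messages share the same keystream S_i, so C_i ⊕ C'_i = P_i ⊕ P'_i and thus P'_i = P_i ⊕ C_i ⊕ C'_i.
P'[1]: 07 ⊕ A2 ⊕ 10 = B5.
P'[2]: 16 ⊕ B0 ⊕ F3 = 55.
P'[3]: 7E ⊕ D9 ⊕ A1 = 06.
P'[4]: E0 ⊕ 48 ⊕ F7 = 5F.
P'[5]: 62 ⊕ CB ⊕ 70 = D9.

P'[1] = B5, P'[2] = 55, P'[3] = 06, P'[4] = 5F, P'[5] = D9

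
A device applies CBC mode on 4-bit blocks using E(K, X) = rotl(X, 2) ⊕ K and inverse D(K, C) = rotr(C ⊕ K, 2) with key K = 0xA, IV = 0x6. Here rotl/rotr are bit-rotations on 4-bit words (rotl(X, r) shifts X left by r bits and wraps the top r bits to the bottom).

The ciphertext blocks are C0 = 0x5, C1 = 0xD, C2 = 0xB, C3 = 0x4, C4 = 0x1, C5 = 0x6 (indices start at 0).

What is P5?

P5 = 0x2

CBC decryption: P_i = D(K, C_i) ⊕ C_{i−1}, with C_{−1} = IV.
P5: D(K, 0x6) = 0x3; 0x3 ⊕ 0x1 = 0x2.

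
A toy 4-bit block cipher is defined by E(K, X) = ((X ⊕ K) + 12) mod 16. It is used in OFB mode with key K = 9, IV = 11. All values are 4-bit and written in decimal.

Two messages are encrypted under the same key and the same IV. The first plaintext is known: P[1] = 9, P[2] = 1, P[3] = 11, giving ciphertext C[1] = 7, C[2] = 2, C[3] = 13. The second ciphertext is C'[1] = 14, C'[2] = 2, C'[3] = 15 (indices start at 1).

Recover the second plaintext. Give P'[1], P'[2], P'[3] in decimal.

In OFB with a reused IV, both messages share the same keystream S_i, so C_i ⊕ C'_i = P_i ⊕ P'_i and thus P'_i = P_i ⊕ C_i ⊕ C'_i.
P'[1]: 9 ⊕ 7 ⊕ 14 = 0.
P'[2]: 1 ⊕ 2 ⊕ 2 = 1.
P'[3]: 11 ⊕ 13 ⊕ 15 = 9.

P'[1] = 0, P'[2] = 1, P'[3] = 9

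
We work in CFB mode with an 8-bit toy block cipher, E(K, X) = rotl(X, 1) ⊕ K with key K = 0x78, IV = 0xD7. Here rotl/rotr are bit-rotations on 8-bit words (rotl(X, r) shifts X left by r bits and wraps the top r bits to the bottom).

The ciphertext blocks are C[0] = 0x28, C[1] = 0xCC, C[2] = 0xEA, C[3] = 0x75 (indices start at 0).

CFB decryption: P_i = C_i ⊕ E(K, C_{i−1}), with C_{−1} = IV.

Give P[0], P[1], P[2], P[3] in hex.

P[0]: E(K, 0xD7) = 0xD7; 0x28 ⊕ 0xD7 = 0xFF.
P[1]: E(K, 0x28) = 0x28; 0xCC ⊕ 0x28 = 0xE4.
P[2]: E(K, 0xCC) = 0xE1; 0xEA ⊕ 0xE1 = 0x0B.
P[3]: E(K, 0xEA) = 0xAD; 0x75 ⊕ 0xAD = 0xD8.

P[0] = 0xFF, P[1] = 0xE4, P[2] = 0x0B, P[3] = 0xD8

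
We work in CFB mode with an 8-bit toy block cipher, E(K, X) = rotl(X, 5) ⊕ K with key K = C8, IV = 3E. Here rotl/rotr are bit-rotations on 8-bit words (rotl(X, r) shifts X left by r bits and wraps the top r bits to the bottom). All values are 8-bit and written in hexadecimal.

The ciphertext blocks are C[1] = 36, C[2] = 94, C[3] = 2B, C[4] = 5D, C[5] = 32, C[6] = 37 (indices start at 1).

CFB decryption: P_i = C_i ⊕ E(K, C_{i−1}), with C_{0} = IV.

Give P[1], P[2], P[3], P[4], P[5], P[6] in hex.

P[1] = 39, P[2] = 9A, P[3] = 71, P[4] = F0, P[5] = 51, P[6] = B9

P[1]: E(K, 3E) = 0F; 36 ⊕ 0F = 39.
P[2]: E(K, 36) = 0E; 94 ⊕ 0E = 9A.
P[3]: E(K, 94) = 5A; 2B ⊕ 5A = 71.
P[4]: E(K, 2B) = AD; 5D ⊕ AD = F0.
P[5]: E(K, 5D) = 63; 32 ⊕ 63 = 51.
P[6]: E(K, 32) = 8E; 37 ⊕ 8E = B9.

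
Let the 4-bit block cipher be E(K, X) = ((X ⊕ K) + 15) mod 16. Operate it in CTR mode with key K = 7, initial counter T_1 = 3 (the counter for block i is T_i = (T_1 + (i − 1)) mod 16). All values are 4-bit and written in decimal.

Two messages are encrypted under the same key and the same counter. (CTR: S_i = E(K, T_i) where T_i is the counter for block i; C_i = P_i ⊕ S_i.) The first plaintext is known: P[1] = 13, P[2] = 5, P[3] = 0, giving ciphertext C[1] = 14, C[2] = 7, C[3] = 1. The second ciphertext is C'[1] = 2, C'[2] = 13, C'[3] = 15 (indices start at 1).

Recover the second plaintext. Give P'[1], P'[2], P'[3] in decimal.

P'[1] = 1, P'[2] = 15, P'[3] = 14

In CTR with a reused counter, both messages share the same keystream S_i, so C_i ⊕ C'_i = P_i ⊕ P'_i and thus P'_i = P_i ⊕ C_i ⊕ C'_i.
P'[1]: 13 ⊕ 14 ⊕ 2 = 1.
P'[2]: 5 ⊕ 7 ⊕ 13 = 15.
P'[3]: 0 ⊕ 1 ⊕ 15 = 14.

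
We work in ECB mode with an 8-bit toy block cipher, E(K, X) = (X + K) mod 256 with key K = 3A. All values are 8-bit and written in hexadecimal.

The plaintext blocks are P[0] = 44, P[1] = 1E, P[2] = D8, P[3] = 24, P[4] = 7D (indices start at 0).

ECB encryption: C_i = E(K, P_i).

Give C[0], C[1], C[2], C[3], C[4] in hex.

C[0]: E(K, 44) = 7E.
C[1]: E(K, 1E) = 58.
C[2]: E(K, D8) = 12.
C[3]: E(K, 24) = 5E.
C[4]: E(K, 7D) = B7.

C[0] = 7E, C[1] = 58, C[2] = 12, C[3] = 5E, C[4] = B7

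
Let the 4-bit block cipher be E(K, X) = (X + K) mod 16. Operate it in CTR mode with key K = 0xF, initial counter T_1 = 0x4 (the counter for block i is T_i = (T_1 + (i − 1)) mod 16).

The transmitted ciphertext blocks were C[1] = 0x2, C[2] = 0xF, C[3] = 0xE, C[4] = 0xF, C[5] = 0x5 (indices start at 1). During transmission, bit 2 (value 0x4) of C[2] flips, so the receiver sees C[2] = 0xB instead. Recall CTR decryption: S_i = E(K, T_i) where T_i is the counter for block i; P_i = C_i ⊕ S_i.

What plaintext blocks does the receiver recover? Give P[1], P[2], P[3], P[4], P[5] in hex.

P[1] = 0x1, P[2] = 0xF, P[3] = 0xB, P[4] = 0x9, P[5] = 0x2

Only C[2] changed, to 0xB. In CTR, a change in C_i flips the same bit in P_i only; the keystream is unaffected. Decrypting the received ciphertext:
P[1]: T = 0x4, S = E(K, T) = 0x3; 0x2 ⊕ 0x3 = 0x1.
P[2]: T = 0x5, S = E(K, T) = 0x4; 0xB ⊕ 0x4 = 0xF.
P[3]: T = 0x6, S = E(K, T) = 0x5; 0xE ⊕ 0x5 = 0xB.
P[4]: T = 0x7, S = E(K, T) = 0x6; 0xF ⊕ 0x6 = 0x9.
P[5]: T = 0x8, S = E(K, T) = 0x7; 0x5 ⊕ 0x7 = 0x2.
Blocks that differ from the original plaintext: P[2].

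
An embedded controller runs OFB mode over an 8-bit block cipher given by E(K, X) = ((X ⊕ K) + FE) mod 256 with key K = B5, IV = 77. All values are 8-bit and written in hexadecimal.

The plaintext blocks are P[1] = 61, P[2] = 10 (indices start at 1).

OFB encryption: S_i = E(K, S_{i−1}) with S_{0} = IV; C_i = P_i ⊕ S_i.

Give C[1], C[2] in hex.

C[1]: S = E(K, 77) = C0; 61 ⊕ C0 = A1.
C[2]: S = E(K, C0) = 73; 10 ⊕ 73 = 63.

C[1] = A1, C[2] = 63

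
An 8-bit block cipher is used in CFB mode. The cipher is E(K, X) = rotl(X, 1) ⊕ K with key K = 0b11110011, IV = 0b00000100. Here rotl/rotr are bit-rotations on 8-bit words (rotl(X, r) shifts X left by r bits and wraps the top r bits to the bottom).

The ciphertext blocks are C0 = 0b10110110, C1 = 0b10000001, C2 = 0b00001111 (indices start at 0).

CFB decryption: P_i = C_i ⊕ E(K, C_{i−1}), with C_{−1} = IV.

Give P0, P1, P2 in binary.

P0: E(K, 0b00000100) = 0b11111011; 0b10110110 ⊕ 0b11111011 = 0b01001101.
P1: E(K, 0b10110110) = 0b10011110; 0b10000001 ⊕ 0b10011110 = 0b00011111.
P2: E(K, 0b10000001) = 0b11110000; 0b00001111 ⊕ 0b11110000 = 0b11111111.

P0 = 0b01001101, P1 = 0b00011111, P2 = 0b11111111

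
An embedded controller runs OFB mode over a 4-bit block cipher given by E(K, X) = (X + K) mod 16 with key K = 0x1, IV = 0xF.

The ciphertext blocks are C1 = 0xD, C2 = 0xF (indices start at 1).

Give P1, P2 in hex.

P1 = 0xD, P2 = 0xE

OFB decryption: S_i = E(K, S_{i−1}) with S_{0} = IV; P_i = C_i ⊕ S_i.
P1: S = E(K, 0xF) = 0x0; 0xD ⊕ 0x0 = 0xD.
P2: S = E(K, 0x0) = 0x1; 0xF ⊕ 0x1 = 0xE.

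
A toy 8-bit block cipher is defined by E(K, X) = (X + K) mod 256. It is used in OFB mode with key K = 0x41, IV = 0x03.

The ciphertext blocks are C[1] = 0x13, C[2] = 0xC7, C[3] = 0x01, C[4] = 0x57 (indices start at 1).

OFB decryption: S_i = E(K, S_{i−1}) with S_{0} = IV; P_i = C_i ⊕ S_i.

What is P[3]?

P[1]: S = E(K, 0x03) = 0x44; 0x13 ⊕ 0x44 = 0x57.
P[2]: S = E(K, 0x44) = 0x85; 0xC7 ⊕ 0x85 = 0x42.
P[3]: S = E(K, 0x85) = 0xC6; 0x01 ⊕ 0xC6 = 0xC7.

P[3] = 0xC7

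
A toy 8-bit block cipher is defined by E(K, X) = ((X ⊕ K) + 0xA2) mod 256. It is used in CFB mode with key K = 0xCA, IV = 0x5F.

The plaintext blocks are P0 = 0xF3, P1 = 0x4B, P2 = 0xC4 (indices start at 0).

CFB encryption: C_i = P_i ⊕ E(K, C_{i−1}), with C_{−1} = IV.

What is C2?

C0: E(K, 0x5F) = 0x37; 0xF3 ⊕ 0x37 = 0xC4.
C1: E(K, 0xC4) = 0xB0; 0x4B ⊕ 0xB0 = 0xFB.
C2: E(K, 0xFB) = 0xD3; 0xC4 ⊕ 0xD3 = 0x17.

C2 = 0x17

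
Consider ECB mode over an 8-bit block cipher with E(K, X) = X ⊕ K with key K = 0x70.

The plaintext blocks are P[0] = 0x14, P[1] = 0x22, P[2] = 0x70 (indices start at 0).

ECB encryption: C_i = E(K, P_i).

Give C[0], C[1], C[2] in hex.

C[0]: E(K, 0x14) = 0x64.
C[1]: E(K, 0x22) = 0x52.
C[2]: E(K, 0x70) = 0x00.

C[0] = 0x64, C[1] = 0x52, C[2] = 0x00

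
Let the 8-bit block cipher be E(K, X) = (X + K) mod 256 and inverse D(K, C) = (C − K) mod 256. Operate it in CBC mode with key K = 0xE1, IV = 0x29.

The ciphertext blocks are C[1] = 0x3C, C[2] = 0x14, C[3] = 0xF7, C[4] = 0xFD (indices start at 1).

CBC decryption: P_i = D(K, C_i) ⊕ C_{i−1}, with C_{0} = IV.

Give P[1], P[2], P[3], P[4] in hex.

P[1]: D(K, 0x3C) = 0x5B; 0x5B ⊕ 0x29 = 0x72.
P[2]: D(K, 0x14) = 0x33; 0x33 ⊕ 0x3C = 0x0F.
P[3]: D(K, 0xF7) = 0x16; 0x16 ⊕ 0x14 = 0x02.
P[4]: D(K, 0xFD) = 0x1C; 0x1C ⊕ 0xF7 = 0xEB.

P[1] = 0x72, P[2] = 0x0F, P[3] = 0x02, P[4] = 0xEB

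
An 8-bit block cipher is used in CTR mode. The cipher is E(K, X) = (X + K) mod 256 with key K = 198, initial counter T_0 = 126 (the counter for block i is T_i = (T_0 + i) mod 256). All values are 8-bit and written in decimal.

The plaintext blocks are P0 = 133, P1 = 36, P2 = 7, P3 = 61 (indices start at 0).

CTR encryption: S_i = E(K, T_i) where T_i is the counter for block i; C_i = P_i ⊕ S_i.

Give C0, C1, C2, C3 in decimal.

C0: T = 126, S = E(K, T) = 68; 133 ⊕ 68 = 193.
C1: T = 127, S = E(K, T) = 69; 36 ⊕ 69 = 97.
C2: T = 128, S = E(K, T) = 70; 7 ⊕ 70 = 65.
C3: T = 129, S = E(K, T) = 71; 61 ⊕ 71 = 122.

C0 = 193, C1 = 97, C2 = 65, C3 = 122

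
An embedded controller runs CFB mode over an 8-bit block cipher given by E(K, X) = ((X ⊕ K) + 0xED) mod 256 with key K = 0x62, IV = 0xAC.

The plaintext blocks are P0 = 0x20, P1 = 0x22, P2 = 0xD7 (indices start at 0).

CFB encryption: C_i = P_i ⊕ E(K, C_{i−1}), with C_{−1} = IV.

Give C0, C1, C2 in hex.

C0 = 0x9B, C1 = 0xC4, C2 = 0x44

C0: E(K, 0xAC) = 0xBB; 0x20 ⊕ 0xBB = 0x9B.
C1: E(K, 0x9B) = 0xE6; 0x22 ⊕ 0xE6 = 0xC4.
C2: E(K, 0xC4) = 0x93; 0xD7 ⊕ 0x93 = 0x44.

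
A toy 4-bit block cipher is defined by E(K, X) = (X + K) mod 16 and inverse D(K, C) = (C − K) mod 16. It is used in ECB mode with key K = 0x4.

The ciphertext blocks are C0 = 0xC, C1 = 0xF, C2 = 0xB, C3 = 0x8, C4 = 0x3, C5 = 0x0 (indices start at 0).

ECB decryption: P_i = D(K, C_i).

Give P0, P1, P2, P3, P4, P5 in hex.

P0 = 0x8, P1 = 0xB, P2 = 0x7, P3 = 0x4, P4 = 0xF, P5 = 0xC

P0: D(K, 0xC) = 0x8.
P1: D(K, 0xF) = 0xB.
P2: D(K, 0xB) = 0x7.
P3: D(K, 0x8) = 0x4.
P4: D(K, 0x3) = 0xF.
P5: D(K, 0x0) = 0xC.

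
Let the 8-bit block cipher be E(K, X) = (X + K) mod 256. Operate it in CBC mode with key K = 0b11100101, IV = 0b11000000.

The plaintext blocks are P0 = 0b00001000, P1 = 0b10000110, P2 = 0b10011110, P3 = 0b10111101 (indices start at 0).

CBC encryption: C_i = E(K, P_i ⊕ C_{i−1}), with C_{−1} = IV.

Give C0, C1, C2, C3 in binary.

C0: P0 ⊕ 0b11000000 = 0b11001000; E(K, 0b11001000) = 0b10101101.
C1: P1 ⊕ 0b10101101 = 0b00101011; E(K, 0b00101011) = 0b00010000.
C2: P2 ⊕ 0b00010000 = 0b10001110; E(K, 0b10001110) = 0b01110011.
C3: P3 ⊕ 0b01110011 = 0b11001110; E(K, 0b11001110) = 0b10110011.

C0 = 0b10101101, C1 = 0b00010000, C2 = 0b01110011, C3 = 0b10110011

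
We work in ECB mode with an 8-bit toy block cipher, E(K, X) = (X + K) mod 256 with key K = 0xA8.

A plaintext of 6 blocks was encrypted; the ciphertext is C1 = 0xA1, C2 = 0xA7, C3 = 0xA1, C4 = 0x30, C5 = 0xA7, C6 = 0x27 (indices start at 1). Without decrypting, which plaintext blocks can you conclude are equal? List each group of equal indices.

ECB encrypts each block independently with the same key, so equal ciphertext blocks imply equal plaintext blocks.
C1 = C3 = 0xA1, so P1 = P3.
C2 = C5 = 0xA7, so P2 = P5.

P1 = P3; P2 = P5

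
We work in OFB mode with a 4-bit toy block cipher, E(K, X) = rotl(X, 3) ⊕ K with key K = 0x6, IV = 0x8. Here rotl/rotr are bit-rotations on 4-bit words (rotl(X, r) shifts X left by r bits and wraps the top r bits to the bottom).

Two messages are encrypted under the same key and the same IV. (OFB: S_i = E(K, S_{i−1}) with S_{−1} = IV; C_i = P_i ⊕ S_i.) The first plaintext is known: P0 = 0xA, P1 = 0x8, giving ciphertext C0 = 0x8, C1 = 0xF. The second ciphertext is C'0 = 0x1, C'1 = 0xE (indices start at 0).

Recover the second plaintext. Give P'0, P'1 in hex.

In OFB with a reused IV, both messages share the same keystream S_i, so C_i ⊕ C'_i = P_i ⊕ P'_i and thus P'_i = P_i ⊕ C_i ⊕ C'_i.
P'0: 0xA ⊕ 0x8 ⊕ 0x1 = 0x3.
P'1: 0x8 ⊕ 0xF ⊕ 0xE = 0x9.

P'0 = 0x3, P'1 = 0x9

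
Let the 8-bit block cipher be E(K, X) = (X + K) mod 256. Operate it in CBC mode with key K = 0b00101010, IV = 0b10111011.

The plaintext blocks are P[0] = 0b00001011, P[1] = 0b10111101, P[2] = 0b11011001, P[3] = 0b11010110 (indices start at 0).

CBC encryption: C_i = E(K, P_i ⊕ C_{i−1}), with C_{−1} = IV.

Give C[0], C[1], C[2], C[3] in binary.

C[0] = 0b11011010, C[1] = 0b10010001, C[2] = 0b01110010, C[3] = 0b11001110

C[0]: P[0] ⊕ 0b10111011 = 0b10110000; E(K, 0b10110000) = 0b11011010.
C[1]: P[1] ⊕ 0b11011010 = 0b01100111; E(K, 0b01100111) = 0b10010001.
C[2]: P[2] ⊕ 0b10010001 = 0b01001000; E(K, 0b01001000) = 0b01110010.
C[3]: P[3] ⊕ 0b01110010 = 0b10100100; E(K, 0b10100100) = 0b11001110.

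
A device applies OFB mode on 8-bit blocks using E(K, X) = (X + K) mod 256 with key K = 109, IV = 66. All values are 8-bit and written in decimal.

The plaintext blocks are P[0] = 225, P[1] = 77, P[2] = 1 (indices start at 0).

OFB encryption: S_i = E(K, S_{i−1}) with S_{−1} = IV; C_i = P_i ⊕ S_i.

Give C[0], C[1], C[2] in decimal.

C[0]: S = E(K, 66) = 175; 225 ⊕ 175 = 78.
C[1]: S = E(K, 175) = 28; 77 ⊕ 28 = 81.
C[2]: S = E(K, 28) = 137; 1 ⊕ 137 = 136.

C[0] = 78, C[1] = 81, C[2] = 136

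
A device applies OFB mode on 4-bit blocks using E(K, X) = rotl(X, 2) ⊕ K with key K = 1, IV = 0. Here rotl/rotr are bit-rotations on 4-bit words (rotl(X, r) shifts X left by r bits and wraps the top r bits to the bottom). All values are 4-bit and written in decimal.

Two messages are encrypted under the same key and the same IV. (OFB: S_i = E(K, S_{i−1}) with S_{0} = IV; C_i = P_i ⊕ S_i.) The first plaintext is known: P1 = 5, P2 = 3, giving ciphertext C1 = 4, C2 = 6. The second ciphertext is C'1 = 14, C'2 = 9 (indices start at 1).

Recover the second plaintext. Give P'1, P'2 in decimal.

P'1 = 15, P'2 = 12

In OFB with a reused IV, both messages share the same keystream S_i, so C_i ⊕ C'_i = P_i ⊕ P'_i and thus P'_i = P_i ⊕ C_i ⊕ C'_i.
P'1: 5 ⊕ 4 ⊕ 14 = 15.
P'2: 3 ⊕ 6 ⊕ 9 = 12.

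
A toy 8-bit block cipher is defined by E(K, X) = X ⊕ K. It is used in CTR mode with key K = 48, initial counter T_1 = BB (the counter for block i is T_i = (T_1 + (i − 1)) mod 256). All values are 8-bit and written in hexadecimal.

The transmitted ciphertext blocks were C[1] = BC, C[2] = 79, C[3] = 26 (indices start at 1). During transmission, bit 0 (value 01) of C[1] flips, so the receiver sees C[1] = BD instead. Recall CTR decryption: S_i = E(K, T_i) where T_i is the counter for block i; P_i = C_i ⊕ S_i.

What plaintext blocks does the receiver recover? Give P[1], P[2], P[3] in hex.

P[1] = 4E, P[2] = 8D, P[3] = D3

Only C[1] changed, to BD. In CTR, a change in C_i flips the same bit in P_i only; the keystream is unaffected. Decrypting the received ciphertext:
P[1]: T = BB, S = E(K, T) = F3; BD ⊕ F3 = 4E.
P[2]: T = BC, S = E(K, T) = F4; 79 ⊕ F4 = 8D.
P[3]: T = BD, S = E(K, T) = F5; 26 ⊕ F5 = D3.
Blocks that differ from the original plaintext: P[1].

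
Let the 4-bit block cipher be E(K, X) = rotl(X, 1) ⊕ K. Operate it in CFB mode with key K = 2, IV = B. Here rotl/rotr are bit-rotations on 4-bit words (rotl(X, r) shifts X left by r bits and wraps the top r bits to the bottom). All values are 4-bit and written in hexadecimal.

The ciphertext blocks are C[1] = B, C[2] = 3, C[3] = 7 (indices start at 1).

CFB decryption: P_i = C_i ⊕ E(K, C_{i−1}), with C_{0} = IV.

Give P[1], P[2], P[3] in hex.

P[1] = E, P[2] = 6, P[3] = 3

P[1]: E(K, B) = 5; B ⊕ 5 = E.
P[2]: E(K, B) = 5; 3 ⊕ 5 = 6.
P[3]: E(K, 3) = 4; 7 ⊕ 4 = 3.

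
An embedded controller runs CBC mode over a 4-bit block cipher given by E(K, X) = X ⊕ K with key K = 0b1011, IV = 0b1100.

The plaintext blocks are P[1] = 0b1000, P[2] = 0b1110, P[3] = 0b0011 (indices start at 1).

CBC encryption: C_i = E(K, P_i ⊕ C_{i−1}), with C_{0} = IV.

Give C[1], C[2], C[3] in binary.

C[1] = 0b1111, C[2] = 0b1010, C[3] = 0b0010

C[1]: P[1] ⊕ 0b1100 = 0b0100; E(K, 0b0100) = 0b1111.
C[2]: P[2] ⊕ 0b1111 = 0b0001; E(K, 0b0001) = 0b1010.
C[3]: P[3] ⊕ 0b1010 = 0b1001; E(K, 0b1001) = 0b0010.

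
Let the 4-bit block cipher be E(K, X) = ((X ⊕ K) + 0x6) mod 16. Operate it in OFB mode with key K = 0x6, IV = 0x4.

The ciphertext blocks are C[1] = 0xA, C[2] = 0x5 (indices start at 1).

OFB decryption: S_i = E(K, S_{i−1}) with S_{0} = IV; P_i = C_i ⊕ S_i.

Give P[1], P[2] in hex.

P[1] = 0x2, P[2] = 0x1

P[1]: S = E(K, 0x4) = 0x8; 0xA ⊕ 0x8 = 0x2.
P[2]: S = E(K, 0x8) = 0x4; 0x5 ⊕ 0x4 = 0x1.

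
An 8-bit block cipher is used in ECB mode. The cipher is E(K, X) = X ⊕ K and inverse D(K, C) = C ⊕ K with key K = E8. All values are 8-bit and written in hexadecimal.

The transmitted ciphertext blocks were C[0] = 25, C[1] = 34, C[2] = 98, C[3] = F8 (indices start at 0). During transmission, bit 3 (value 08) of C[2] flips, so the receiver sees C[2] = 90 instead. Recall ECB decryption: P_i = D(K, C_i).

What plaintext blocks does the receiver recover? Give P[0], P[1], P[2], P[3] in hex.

Only C[2] changed, to 90. In ECB, a change in C_i affects only P_i. Decrypting the received ciphertext:
P[0]: D(K, 25) = CD.
P[1]: D(K, 34) = DC.
P[2]: D(K, 90) = 78.
P[3]: D(K, F8) = 10.
Blocks that differ from the original plaintext: P[2].

P[0] = CD, P[1] = DC, P[2] = 78, P[3] = 10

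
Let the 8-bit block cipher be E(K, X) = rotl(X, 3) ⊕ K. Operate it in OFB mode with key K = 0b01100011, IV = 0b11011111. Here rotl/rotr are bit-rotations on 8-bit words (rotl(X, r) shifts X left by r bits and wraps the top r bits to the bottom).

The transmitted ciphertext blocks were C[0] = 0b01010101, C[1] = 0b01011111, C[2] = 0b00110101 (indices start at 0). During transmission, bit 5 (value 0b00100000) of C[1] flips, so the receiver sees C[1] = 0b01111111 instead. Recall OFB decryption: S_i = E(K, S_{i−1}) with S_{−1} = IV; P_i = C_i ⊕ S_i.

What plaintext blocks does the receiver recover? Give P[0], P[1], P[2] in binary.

P[0] = 0b11001000, P[1] = 0b11110000, P[2] = 0b00101010

Only C[1] changed, to 0b01111111. In OFB, a change in C_i flips the same bit in P_i only; the keystream is unaffected. Decrypting the received ciphertext:
P[0]: S = E(K, 0b11011111) = 0b10011101; 0b01010101 ⊕ 0b10011101 = 0b11001000.
P[1]: S = E(K, 0b10011101) = 0b10001111; 0b01111111 ⊕ 0b10001111 = 0b11110000.
P[2]: S = E(K, 0b10001111) = 0b00011111; 0b00110101 ⊕ 0b00011111 = 0b00101010.
Blocks that differ from the original plaintext: P[1].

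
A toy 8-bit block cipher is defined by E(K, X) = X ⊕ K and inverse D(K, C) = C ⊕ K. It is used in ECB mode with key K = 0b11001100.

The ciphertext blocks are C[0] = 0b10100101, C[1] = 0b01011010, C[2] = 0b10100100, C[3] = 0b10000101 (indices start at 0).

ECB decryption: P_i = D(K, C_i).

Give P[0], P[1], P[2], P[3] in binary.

P[0] = 0b01101001, P[1] = 0b10010110, P[2] = 0b01101000, P[3] = 0b01001001

P[0]: D(K, 0b10100101) = 0b01101001.
P[1]: D(K, 0b01011010) = 0b10010110.
P[2]: D(K, 0b10100100) = 0b01101000.
P[3]: D(K, 0b10000101) = 0b01001001.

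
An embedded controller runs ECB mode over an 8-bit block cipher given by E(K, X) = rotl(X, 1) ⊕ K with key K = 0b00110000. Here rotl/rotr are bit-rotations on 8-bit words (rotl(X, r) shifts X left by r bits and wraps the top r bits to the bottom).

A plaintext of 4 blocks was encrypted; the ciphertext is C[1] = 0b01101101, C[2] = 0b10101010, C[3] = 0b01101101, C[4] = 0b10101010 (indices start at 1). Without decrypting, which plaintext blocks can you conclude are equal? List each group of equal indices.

ECB encrypts each block independently with the same key, so equal ciphertext blocks imply equal plaintext blocks.
C[1] = C[3] = 0b01101101, so P[1] = P[3].
C[2] = C[4] = 0b10101010, so P[2] = P[4].

P[1] = P[3]; P[2] = P[4]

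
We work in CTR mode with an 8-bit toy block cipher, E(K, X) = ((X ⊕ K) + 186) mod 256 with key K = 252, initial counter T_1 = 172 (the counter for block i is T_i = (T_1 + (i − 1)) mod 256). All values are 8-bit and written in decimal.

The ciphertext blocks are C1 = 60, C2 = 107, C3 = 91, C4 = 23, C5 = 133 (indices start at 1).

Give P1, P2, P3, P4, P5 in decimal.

CTR decryption: S_i = E(K, T_i) where T_i is the counter for block i; P_i = C_i ⊕ S_i.
P1: T = 172, S = E(K, T) = 10; 60 ⊕ 10 = 54.
P2: T = 173, S = E(K, T) = 11; 107 ⊕ 11 = 96.
P3: T = 174, S = E(K, T) = 12; 91 ⊕ 12 = 87.
P4: T = 175, S = E(K, T) = 13; 23 ⊕ 13 = 26.
P5: T = 176, S = E(K, T) = 6; 133 ⊕ 6 = 131.

P1 = 54, P2 = 96, P3 = 87, P4 = 26, P5 = 131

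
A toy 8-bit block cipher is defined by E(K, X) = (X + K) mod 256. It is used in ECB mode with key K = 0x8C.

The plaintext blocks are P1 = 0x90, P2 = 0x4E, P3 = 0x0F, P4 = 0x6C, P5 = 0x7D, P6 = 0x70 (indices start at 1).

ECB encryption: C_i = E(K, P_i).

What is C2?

C2: E(K, 0x4E) = 0xDA.

C2 = 0xDA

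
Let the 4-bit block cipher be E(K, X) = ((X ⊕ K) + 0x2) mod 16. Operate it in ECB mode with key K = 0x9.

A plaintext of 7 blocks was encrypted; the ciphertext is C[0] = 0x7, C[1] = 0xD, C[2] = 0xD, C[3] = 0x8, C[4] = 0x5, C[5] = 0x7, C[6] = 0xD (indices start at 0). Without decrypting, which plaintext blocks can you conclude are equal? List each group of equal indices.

ECB encrypts each block independently with the same key, so equal ciphertext blocks imply equal plaintext blocks.
C[0] = C[5] = 0x7, so P[0] = P[5].
C[1] = C[2] = C[6] = 0xD, so P[1] = P[2] = P[6].

P[0] = P[5]; P[1] = P[2] = P[6]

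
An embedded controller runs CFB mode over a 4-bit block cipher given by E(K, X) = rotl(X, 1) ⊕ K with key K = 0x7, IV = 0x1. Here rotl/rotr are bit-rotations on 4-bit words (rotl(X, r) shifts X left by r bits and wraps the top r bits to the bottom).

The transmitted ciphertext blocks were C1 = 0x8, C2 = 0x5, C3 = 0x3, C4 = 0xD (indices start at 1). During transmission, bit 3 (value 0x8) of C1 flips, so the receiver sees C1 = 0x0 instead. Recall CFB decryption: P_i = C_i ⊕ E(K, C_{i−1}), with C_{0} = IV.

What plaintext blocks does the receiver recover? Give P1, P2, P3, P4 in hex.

Only C1 changed, to 0x0. In CFB, a change in C_i flips the same bit in P_i and garbles P_{i+1}. Decrypting the received ciphertext:
P1: E(K, 0x1) = 0x5; 0x0 ⊕ 0x5 = 0x5.
P2: E(K, 0x0) = 0x7; 0x5 ⊕ 0x7 = 0x2.
P3: E(K, 0x5) = 0xD; 0x3 ⊕ 0xD = 0xE.
P4: E(K, 0x3) = 0x1; 0xD ⊕ 0x1 = 0xC.
Blocks that differ from the original plaintext: P1, P2.

P1 = 0x5, P2 = 0x2, P3 = 0xE, P4 = 0xC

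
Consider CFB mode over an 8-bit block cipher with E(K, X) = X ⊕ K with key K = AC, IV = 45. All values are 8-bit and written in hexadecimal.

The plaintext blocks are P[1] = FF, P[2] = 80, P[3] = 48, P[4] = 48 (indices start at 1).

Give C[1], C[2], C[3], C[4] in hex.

CFB encryption: C_i = P_i ⊕ E(K, C_{i−1}), with C_{0} = IV.
C[1]: E(K, 45) = E9; FF ⊕ E9 = 16.
C[2]: E(K, 16) = BA; 80 ⊕ BA = 3A.
C[3]: E(K, 3A) = 96; 48 ⊕ 96 = DE.
C[4]: E(K, DE) = 72; 48 ⊕ 72 = 3A.

C[1] = 16, C[2] = 3A, C[3] = DE, C[4] = 3A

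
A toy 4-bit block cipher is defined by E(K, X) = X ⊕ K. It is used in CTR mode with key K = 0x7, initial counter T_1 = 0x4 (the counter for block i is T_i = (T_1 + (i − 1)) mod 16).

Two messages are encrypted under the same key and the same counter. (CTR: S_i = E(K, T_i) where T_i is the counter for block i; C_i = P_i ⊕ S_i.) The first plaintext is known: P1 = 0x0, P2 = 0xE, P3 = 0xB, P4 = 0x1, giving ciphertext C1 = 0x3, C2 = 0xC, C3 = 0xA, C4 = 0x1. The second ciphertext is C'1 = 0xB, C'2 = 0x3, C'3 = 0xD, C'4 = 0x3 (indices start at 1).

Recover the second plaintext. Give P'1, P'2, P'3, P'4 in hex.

P'1 = 0x8, P'2 = 0x1, P'3 = 0xC, P'4 = 0x3

In CTR with a reused counter, both messages share the same keystream S_i, so C_i ⊕ C'_i = P_i ⊕ P'_i and thus P'_i = P_i ⊕ C_i ⊕ C'_i.
P'1: 0x0 ⊕ 0x3 ⊕ 0xB = 0x8.
P'2: 0xE ⊕ 0xC ⊕ 0x3 = 0x1.
P'3: 0xB ⊕ 0xA ⊕ 0xD = 0xC.
P'4: 0x1 ⊕ 0x1 ⊕ 0x3 = 0x3.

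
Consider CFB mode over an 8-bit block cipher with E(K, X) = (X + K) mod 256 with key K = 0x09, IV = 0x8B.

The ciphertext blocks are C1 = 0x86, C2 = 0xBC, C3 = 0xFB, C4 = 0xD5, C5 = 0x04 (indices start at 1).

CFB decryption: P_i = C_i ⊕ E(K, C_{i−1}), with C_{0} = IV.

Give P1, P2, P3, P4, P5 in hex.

P1 = 0x12, P2 = 0x33, P3 = 0x3E, P4 = 0xD1, P5 = 0xDA

P1: E(K, 0x8B) = 0x94; 0x86 ⊕ 0x94 = 0x12.
P2: E(K, 0x86) = 0x8F; 0xBC ⊕ 0x8F = 0x33.
P3: E(K, 0xBC) = 0xC5; 0xFB ⊕ 0xC5 = 0x3E.
P4: E(K, 0xFB) = 0x04; 0xD5 ⊕ 0x04 = 0xD1.
P5: E(K, 0xD5) = 0xDE; 0x04 ⊕ 0xDE = 0xDA.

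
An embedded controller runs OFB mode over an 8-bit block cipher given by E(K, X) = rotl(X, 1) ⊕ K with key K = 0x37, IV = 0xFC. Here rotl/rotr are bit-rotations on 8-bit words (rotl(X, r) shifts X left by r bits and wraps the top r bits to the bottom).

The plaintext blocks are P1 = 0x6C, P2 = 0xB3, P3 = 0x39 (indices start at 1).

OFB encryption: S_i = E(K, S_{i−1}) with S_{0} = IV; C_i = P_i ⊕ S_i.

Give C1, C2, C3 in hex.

C1: S = E(K, 0xFC) = 0xCE; 0x6C ⊕ 0xCE = 0xA2.
C2: S = E(K, 0xCE) = 0xAA; 0xB3 ⊕ 0xAA = 0x19.
C3: S = E(K, 0xAA) = 0x62; 0x39 ⊕ 0x62 = 0x5B.

C1 = 0xA2, C2 = 0x19, C3 = 0x5B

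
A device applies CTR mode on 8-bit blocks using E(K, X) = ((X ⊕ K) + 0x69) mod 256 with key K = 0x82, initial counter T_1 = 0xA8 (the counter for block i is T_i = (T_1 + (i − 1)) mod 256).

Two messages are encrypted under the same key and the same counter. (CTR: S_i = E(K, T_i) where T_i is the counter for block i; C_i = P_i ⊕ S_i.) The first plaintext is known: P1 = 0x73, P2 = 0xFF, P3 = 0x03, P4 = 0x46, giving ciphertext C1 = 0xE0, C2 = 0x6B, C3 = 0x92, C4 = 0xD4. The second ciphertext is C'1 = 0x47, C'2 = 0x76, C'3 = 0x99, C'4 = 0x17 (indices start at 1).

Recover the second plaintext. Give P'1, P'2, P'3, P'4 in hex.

P'1 = 0xD4, P'2 = 0xE2, P'3 = 0x08, P'4 = 0x85

In CTR with a reused counter, both messages share the same keystream S_i, so C_i ⊕ C'_i = P_i ⊕ P'_i and thus P'_i = P_i ⊕ C_i ⊕ C'_i.
P'1: 0x73 ⊕ 0xE0 ⊕ 0x47 = 0xD4.
P'2: 0xFF ⊕ 0x6B ⊕ 0x76 = 0xE2.
P'3: 0x03 ⊕ 0x92 ⊕ 0x99 = 0x08.
P'4: 0x46 ⊕ 0xD4 ⊕ 0x17 = 0x85.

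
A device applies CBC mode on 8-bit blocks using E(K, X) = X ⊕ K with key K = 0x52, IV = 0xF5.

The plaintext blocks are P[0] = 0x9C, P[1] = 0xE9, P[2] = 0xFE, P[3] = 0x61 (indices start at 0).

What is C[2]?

C[2] = 0x2C

CBC encryption: C_i = E(K, P_i ⊕ C_{i−1}), with C_{−1} = IV.
C[0]: P[0] ⊕ 0xF5 = 0x69; E(K, 0x69) = 0x3B.
C[1]: P[1] ⊕ 0x3B = 0xD2; E(K, 0xD2) = 0x80.
C[2]: P[2] ⊕ 0x80 = 0x7E; E(K, 0x7E) = 0x2C.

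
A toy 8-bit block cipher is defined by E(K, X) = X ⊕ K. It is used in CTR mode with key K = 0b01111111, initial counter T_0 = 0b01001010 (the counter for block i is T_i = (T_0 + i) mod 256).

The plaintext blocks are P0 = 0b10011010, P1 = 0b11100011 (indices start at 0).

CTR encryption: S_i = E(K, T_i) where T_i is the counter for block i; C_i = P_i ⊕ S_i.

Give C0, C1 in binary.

C0 = 0b10101111, C1 = 0b11010111

C0: T = 0b01001010, S = E(K, T) = 0b00110101; 0b10011010 ⊕ 0b00110101 = 0b10101111.
C1: T = 0b01001011, S = E(K, T) = 0b00110100; 0b11100011 ⊕ 0b00110100 = 0b11010111.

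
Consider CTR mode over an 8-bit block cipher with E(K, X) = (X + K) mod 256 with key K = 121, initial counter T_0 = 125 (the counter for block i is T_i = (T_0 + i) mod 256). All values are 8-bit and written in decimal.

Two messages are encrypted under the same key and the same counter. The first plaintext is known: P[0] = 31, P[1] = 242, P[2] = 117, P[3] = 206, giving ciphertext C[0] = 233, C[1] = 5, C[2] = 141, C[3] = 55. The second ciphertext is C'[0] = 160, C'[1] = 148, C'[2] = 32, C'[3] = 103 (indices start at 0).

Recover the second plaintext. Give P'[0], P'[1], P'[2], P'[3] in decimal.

P'[0] = 86, P'[1] = 99, P'[2] = 216, P'[3] = 158

In CTR with a reused counter, both messages share the same keystream S_i, so C_i ⊕ C'_i = P_i ⊕ P'_i and thus P'_i = P_i ⊕ C_i ⊕ C'_i.
P'[0]: 31 ⊕ 233 ⊕ 160 = 86.
P'[1]: 242 ⊕ 5 ⊕ 148 = 99.
P'[2]: 117 ⊕ 141 ⊕ 32 = 216.
P'[3]: 206 ⊕ 55 ⊕ 103 = 158.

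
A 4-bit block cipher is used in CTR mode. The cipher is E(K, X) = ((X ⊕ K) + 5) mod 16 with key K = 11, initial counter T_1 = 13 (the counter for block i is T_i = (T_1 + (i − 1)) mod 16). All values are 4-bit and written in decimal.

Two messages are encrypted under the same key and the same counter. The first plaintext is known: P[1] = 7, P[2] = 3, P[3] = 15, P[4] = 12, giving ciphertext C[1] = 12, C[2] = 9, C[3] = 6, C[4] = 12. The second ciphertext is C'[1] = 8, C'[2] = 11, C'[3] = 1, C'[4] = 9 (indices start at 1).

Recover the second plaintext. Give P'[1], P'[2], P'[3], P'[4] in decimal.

In CTR with a reused counter, both messages share the same keystream S_i, so C_i ⊕ C'_i = P_i ⊕ P'_i and thus P'_i = P_i ⊕ C_i ⊕ C'_i.
P'[1]: 7 ⊕ 12 ⊕ 8 = 3.
P'[2]: 3 ⊕ 9 ⊕ 11 = 1.
P'[3]: 15 ⊕ 6 ⊕ 1 = 8.
P'[4]: 12 ⊕ 12 ⊕ 9 = 9.

P'[1] = 3, P'[2] = 1, P'[3] = 8, P'[4] = 9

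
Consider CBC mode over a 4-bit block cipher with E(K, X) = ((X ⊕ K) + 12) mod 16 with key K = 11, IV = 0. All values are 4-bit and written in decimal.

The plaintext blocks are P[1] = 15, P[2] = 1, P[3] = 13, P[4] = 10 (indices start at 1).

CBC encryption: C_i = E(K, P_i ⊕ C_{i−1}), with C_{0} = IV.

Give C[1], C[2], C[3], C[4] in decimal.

C[1] = 0, C[2] = 6, C[3] = 12, C[4] = 9

C[1]: P[1] ⊕ 0 = 15; E(K, 15) = 0.
C[2]: P[2] ⊕ 0 = 1; E(K, 1) = 6.
C[3]: P[3] ⊕ 6 = 11; E(K, 11) = 12.
C[4]: P[4] ⊕ 12 = 6; E(K, 6) = 9.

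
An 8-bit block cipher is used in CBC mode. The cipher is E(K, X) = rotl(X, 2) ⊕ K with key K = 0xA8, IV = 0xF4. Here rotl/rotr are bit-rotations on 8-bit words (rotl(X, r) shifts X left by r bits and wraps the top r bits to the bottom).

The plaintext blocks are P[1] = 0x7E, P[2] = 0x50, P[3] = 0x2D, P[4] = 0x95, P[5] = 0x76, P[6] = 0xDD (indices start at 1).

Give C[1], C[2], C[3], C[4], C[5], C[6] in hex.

C[1] = 0x82, C[2] = 0xE3, C[3] = 0x93, C[4] = 0xB0, C[5] = 0xB3, C[6] = 0x11

CBC encryption: C_i = E(K, P_i ⊕ C_{i−1}), with C_{0} = IV.
C[1]: P[1] ⊕ 0xF4 = 0x8A; E(K, 0x8A) = 0x82.
C[2]: P[2] ⊕ 0x82 = 0xD2; E(K, 0xD2) = 0xE3.
C[3]: P[3] ⊕ 0xE3 = 0xCE; E(K, 0xCE) = 0x93.
C[4]: P[4] ⊕ 0x93 = 0x06; E(K, 0x06) = 0xB0.
C[5]: P[5] ⊕ 0xB0 = 0xC6; E(K, 0xC6) = 0xB3.
C[6]: P[6] ⊕ 0xB3 = 0x6E; E(K, 0x6E) = 0x11.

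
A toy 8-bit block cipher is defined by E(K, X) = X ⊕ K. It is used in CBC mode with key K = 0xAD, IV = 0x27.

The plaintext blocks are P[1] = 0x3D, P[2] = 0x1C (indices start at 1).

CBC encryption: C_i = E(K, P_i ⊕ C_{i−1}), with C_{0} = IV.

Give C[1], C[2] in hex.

C[1]: P[1] ⊕ 0x27 = 0x1A; E(K, 0x1A) = 0xB7.
C[2]: P[2] ⊕ 0xB7 = 0xAB; E(K, 0xAB) = 0x06.

C[1] = 0xB7, C[2] = 0x06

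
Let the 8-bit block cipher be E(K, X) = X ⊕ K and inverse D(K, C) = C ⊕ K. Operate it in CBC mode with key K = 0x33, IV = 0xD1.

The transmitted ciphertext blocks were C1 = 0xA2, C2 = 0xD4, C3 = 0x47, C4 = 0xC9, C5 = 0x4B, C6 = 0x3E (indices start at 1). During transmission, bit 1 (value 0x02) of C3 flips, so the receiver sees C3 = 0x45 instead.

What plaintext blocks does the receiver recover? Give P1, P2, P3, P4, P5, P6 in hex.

P1 = 0x40, P2 = 0x45, P3 = 0xA2, P4 = 0xBF, P5 = 0xB1, P6 = 0x46

CBC decryption: P_i = D(K, C_i) ⊕ C_{i−1}, with C_{0} = IV.
Only C3 changed, to 0x45. In CBC, a change in C_i garbles P_i and flips the same bit in P_{i+1}. Decrypting the received ciphertext:
P1: D(K, 0xA2) = 0x91; 0x91 ⊕ 0xD1 = 0x40.
P2: D(K, 0xD4) = 0xE7; 0xE7 ⊕ 0xA2 = 0x45.
P3: D(K, 0x45) = 0x76; 0x76 ⊕ 0xD4 = 0xA2.
P4: D(K, 0xC9) = 0xFA; 0xFA ⊕ 0x45 = 0xBF.
P5: D(K, 0x4B) = 0x78; 0x78 ⊕ 0xC9 = 0xB1.
P6: D(K, 0x3E) = 0x0D; 0x0D ⊕ 0x4B = 0x46.
Blocks that differ from the original plaintext: P3, P4.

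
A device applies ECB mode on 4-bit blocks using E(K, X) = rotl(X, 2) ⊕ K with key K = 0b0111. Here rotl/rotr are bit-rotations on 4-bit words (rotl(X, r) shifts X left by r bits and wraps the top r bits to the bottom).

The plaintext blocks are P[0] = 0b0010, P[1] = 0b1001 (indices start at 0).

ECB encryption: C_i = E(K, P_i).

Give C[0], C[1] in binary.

C[0]: E(K, 0b0010) = 0b1111.
C[1]: E(K, 0b1001) = 0b0001.

C[0] = 0b1111, C[1] = 0b0001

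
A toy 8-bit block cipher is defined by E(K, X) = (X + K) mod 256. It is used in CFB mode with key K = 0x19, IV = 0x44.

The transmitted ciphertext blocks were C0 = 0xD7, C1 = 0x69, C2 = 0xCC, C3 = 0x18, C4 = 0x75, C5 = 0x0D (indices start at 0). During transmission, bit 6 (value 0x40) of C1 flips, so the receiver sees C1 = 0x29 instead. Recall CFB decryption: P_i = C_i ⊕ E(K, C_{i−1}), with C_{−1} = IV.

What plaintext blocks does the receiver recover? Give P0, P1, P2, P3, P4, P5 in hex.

Only C1 changed, to 0x29. In CFB, a change in C_i flips the same bit in P_i and garbles P_{i+1}. Decrypting the received ciphertext:
P0: E(K, 0x44) = 0x5D; 0xD7 ⊕ 0x5D = 0x8A.
P1: E(K, 0xD7) = 0xF0; 0x29 ⊕ 0xF0 = 0xD9.
P2: E(K, 0x29) = 0x42; 0xCC ⊕ 0x42 = 0x8E.
P3: E(K, 0xCC) = 0xE5; 0x18 ⊕ 0xE5 = 0xFD.
P4: E(K, 0x18) = 0x31; 0x75 ⊕ 0x31 = 0x44.
P5: E(K, 0x75) = 0x8E; 0x0D ⊕ 0x8E = 0x83.
Blocks that differ from the original plaintext: P1, P2.

P0 = 0x8A, P1 = 0xD9, P2 = 0x8E, P3 = 0xFD, P4 = 0x44, P5 = 0x83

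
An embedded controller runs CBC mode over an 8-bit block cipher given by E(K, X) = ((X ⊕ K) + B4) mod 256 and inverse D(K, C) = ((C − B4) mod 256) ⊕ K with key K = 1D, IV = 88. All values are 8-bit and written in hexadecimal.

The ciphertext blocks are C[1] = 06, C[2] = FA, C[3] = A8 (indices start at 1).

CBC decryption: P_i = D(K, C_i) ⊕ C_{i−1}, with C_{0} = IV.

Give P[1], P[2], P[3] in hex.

P[1] = C7, P[2] = 5D, P[3] = 13

P[1]: D(K, 06) = 4F; 4F ⊕ 88 = C7.
P[2]: D(K, FA) = 5B; 5B ⊕ 06 = 5D.
P[3]: D(K, A8) = E9; E9 ⊕ FA = 13.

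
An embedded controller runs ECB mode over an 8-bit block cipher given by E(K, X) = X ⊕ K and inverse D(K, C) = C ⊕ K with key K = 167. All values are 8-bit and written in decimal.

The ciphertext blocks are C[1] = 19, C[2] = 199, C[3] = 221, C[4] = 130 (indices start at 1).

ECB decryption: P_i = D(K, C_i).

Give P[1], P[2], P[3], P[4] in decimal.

P[1]: D(K, 19) = 180.
P[2]: D(K, 199) = 96.
P[3]: D(K, 221) = 122.
P[4]: D(K, 130) = 37.

P[1] = 180, P[2] = 96, P[3] = 122, P[4] = 37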